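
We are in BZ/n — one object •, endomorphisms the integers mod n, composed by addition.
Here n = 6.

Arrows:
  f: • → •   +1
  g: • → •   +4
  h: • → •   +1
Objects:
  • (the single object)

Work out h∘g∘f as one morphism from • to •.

Answer: +0

Derivation:
  0 +1≡1 +4≡5 +1≡0  (mod 6)
⟦path⟧: +0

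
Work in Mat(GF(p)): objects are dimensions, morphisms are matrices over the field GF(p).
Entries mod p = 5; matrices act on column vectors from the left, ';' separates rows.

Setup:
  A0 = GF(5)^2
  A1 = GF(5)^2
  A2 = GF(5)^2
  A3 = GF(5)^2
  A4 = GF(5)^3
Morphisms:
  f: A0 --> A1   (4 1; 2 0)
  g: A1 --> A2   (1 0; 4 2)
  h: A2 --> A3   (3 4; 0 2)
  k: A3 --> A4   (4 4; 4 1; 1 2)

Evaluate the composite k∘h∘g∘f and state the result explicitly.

  e0=[1,0] f-->[4,2] g-->[4,0] h-->[2,0] k-->[3,3,2]
  e1=[0,1] f-->[1,0] g-->[1,4] h-->[4,3] k-->[3,4,0]
result: (3 3; 3 4; 2 0)

Answer: (3 3; 3 4; 2 0)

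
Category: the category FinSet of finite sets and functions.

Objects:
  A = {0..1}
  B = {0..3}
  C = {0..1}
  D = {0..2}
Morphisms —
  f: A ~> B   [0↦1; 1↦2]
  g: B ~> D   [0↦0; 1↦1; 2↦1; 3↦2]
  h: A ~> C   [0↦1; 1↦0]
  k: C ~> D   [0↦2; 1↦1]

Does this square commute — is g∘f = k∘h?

Answer: DOES NOT COMMUTE

Work:
Along f;g (path 1):
  0 f~>1 g~>1
  1 f~>2 g~>1
  result₁ = [0↦1; 1↦1]
Along h;k (path 2):
  0 h~>1 k~>1
  1 h~>0 k~>2
  result₂ = [0↦1; 1↦2]
Equal? differ; not commutative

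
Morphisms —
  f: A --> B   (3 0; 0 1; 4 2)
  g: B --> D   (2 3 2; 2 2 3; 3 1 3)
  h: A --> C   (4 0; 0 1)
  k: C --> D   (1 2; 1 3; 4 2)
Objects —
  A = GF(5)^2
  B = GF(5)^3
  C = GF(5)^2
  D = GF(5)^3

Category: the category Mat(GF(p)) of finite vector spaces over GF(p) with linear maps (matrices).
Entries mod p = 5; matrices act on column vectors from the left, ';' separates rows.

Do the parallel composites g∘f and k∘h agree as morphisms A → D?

Answer: DOES NOT COMMUTE

Work:
1) trace f;g:
  e0=⟨1,0⟩ f-->⟨3,0,4⟩ g-->⟨4,3,1⟩
  e1=⟨0,1⟩ f-->⟨0,1,2⟩ g-->⟨2,3,2⟩
  composite₁ = (4 2; 3 3; 1 2)
2) trace h;k:
  e0=⟨1,0⟩ h-->⟨4,0⟩ k-->⟨4,4,1⟩
  e1=⟨0,1⟩ h-->⟨0,1⟩ k-->⟨2,3,2⟩
  composite₂ = (4 2; 4 3; 1 2)
Equal? NO — does not commute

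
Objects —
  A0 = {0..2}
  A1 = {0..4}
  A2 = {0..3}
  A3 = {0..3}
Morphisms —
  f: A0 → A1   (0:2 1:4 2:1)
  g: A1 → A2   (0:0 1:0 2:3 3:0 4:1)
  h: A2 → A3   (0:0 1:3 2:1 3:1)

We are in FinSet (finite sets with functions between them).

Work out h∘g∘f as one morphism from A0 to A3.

Answer: (0:1 1:3 2:0)

Work:
  0 f→2 g→3 h→1
  1 f→4 g→1 h→3
  2 f→1 g→0 h→0
⟦path⟧: (0:1 1:3 2:0)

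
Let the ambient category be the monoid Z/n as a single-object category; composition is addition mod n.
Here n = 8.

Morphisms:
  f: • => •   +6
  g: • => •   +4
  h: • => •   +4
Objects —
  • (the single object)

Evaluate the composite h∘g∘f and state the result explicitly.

Answer: +6

Trace:
  0 +6≡6 +4≡2 +4≡6  (mod 8)
⟦path⟧: +6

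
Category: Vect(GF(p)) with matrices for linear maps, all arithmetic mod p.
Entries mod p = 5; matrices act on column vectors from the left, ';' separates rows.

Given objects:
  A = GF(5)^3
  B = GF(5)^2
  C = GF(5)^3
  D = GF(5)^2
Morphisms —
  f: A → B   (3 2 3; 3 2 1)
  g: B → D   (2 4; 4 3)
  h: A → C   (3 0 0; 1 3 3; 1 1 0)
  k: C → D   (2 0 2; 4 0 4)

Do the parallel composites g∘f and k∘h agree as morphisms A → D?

Answer: COMMUTES

Work:
1) trace f;g:
  e0=⟨1,0,0⟩ f→⟨3,3⟩ g→⟨3,1⟩
  e1=⟨0,1,0⟩ f→⟨2,2⟩ g→⟨2,4⟩
  e2=⟨0,0,1⟩ f→⟨3,1⟩ g→⟨0,0⟩
  composite₁ = (3 2 0; 1 4 0)
2) trace h;k:
  e0=⟨1,0,0⟩ h→⟨3,1,1⟩ k→⟨3,1⟩
  e1=⟨0,1,0⟩ h→⟨0,3,1⟩ k→⟨2,4⟩
  e2=⟨0,0,1⟩ h→⟨0,3,0⟩ k→⟨0,0⟩
  composite₂ = (3 2 0; 1 4 0)
Equal? same morphism ✓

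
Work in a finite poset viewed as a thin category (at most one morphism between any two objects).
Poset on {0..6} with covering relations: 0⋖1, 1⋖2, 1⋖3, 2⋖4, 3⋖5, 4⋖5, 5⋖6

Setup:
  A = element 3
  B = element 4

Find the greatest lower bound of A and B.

Answer: A∧B = 1

Work:
Common predecessors of 3,4: {0,1}
  0 ⊑ 1
  1 ⊑ 1
glb = 1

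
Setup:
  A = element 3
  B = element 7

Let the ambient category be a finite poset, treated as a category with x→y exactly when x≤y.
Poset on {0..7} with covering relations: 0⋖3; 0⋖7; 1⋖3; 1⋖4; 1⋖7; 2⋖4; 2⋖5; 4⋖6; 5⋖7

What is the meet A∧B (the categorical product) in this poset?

{x : x≤A ∧ x≤B} = {0,1}  (A=3, B=7)
  maximal lower bounds 0 and 1 are incomparable: neither 0≤1 nor 1≤0
→ no greatest lower bound exists

Answer: NO MEET EXISTS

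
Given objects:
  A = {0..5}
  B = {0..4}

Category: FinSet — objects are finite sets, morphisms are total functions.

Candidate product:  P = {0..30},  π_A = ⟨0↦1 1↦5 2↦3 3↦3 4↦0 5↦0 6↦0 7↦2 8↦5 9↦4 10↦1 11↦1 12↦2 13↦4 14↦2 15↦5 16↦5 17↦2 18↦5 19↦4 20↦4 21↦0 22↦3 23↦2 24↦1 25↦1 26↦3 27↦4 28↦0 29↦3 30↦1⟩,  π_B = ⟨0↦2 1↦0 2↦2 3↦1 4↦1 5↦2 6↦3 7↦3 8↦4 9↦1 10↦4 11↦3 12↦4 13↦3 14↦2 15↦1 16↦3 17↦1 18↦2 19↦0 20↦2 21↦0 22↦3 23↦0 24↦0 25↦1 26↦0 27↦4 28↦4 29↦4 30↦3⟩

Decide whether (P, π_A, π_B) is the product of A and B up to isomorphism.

Answer: NOT A VALID PRODUCT — |P|=31 ≠ |A|·|B|=30

Derivation:
|A|·|B| = 6·5 = 30;  |P| = 31
  → cardinalities differ; no bijection possible.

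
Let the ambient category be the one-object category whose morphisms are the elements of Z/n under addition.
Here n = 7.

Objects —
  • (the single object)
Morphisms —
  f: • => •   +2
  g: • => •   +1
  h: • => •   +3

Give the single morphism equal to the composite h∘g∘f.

  0 +2≡2 +1≡3 +3≡6  (mod 7)
⟦path⟧: +6

Answer: +6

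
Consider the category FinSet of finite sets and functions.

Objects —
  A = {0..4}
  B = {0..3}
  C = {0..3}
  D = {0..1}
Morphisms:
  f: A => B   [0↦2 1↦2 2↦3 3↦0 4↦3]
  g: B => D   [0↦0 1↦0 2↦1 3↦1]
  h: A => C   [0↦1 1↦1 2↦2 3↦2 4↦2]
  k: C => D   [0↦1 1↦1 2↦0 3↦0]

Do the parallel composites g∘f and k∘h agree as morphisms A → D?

Answer: DOES NOT COMMUTE

Trace:
Along f;g (path 1):
  0 f=>2 g=>1
  1 f=>2 g=>1
  2 f=>3 g=>1
  3 f=>0 g=>0
  4 f=>3 g=>1
  result₁ = [0↦1 1↦1 2↦1 3↦0 4↦1]
Along h;k (path 2):
  0 h=>1 k=>1
  1 h=>1 k=>1
  2 h=>2 k=>0
  3 h=>2 k=>0
  4 h=>2 k=>0
  result₂ = [0↦1 1↦1 2↦0 3↦0 4↦0]
Equal? NO — does not commute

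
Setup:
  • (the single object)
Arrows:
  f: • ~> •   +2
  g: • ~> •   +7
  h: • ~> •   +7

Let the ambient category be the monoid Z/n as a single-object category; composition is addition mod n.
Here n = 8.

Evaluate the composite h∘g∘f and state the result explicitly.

Answer: +0

Work:
  0 +2≡2 +7≡1 +7≡0  (mod 8)
⟦path⟧: +0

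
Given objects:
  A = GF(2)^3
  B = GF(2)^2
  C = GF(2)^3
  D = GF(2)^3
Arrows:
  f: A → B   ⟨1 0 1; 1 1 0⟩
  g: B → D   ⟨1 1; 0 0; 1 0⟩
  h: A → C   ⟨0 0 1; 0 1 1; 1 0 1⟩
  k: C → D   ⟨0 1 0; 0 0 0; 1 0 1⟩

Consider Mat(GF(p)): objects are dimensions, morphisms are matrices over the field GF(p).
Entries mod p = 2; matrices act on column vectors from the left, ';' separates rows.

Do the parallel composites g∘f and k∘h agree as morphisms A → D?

Answer: DOES NOT COMMUTE

Trace:
Along f;g (path 1):
  e0=[1,0,0] f→[1,1] g→[0,0,1]
  e1=[0,1,0] f→[0,1] g→[1,0,0]
  e2=[0,0,1] f→[1,0] g→[1,0,1]
  ⟦path⟧₁ = ⟨0 1 1; 0 0 0; 1 0 1⟩
Along h;k (path 2):
  e0=[1,0,0] h→[0,0,1] k→[0,0,1]
  e1=[0,1,0] h→[0,1,0] k→[1,0,0]
  e2=[0,0,1] h→[1,1,1] k→[1,0,0]
  ⟦path⟧₂ = ⟨0 1 1; 0 0 0; 1 0 0⟩
Equal? differ; not commutative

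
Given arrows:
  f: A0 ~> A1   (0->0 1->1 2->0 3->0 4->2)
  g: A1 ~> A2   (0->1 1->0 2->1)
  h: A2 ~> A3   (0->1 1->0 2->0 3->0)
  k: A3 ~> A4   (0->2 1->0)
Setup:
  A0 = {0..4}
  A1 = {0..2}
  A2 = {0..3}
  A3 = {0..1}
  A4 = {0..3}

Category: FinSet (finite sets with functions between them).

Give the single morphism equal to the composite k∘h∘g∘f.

  0 f~>0 g~>1 h~>0 k~>2
  1 f~>1 g~>0 h~>1 k~>0
  2 f~>0 g~>1 h~>0 k~>2
  3 f~>0 g~>1 h~>0 k~>2
  4 f~>2 g~>1 h~>0 k~>2
composite: (0->2 1->0 2->2 3->2 4->2)

Answer: (0->2 1->0 2->2 3->2 4->2)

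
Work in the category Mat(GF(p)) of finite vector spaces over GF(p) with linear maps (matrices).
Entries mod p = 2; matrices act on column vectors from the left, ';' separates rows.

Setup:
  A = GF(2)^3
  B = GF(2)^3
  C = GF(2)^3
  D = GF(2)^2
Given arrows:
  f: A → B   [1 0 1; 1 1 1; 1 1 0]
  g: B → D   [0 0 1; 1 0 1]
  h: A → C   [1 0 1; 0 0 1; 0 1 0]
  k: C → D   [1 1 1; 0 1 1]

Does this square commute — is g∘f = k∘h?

Along f;g (path 1):
  e0=⟨1,0,0⟩ f→⟨1,1,1⟩ g→⟨1,0⟩
  e1=⟨0,1,0⟩ f→⟨0,1,1⟩ g→⟨1,1⟩
  e2=⟨0,0,1⟩ f→⟨1,1,0⟩ g→⟨0,1⟩
  ⟦path⟧₁ = [1 1 0; 0 1 1]
Along h;k (path 2):
  e0=⟨1,0,0⟩ h→⟨1,0,0⟩ k→⟨1,0⟩
  e1=⟨0,1,0⟩ h→⟨0,0,1⟩ k→⟨1,1⟩
  e2=⟨0,0,1⟩ h→⟨1,1,0⟩ k→⟨0,1⟩
  ⟦path⟧₂ = [1 1 0; 0 1 1]
Equal? equal; square commutes

Answer: COMMUTES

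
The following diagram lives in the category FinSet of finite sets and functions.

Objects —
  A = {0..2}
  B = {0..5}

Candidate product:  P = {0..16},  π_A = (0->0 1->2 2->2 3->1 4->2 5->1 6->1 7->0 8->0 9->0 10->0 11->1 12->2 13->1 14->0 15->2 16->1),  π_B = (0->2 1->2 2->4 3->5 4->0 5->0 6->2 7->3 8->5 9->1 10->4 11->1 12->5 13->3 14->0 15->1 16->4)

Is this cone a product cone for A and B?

Answer: NOT A VALID PRODUCT — |P|=17 ≠ |A|·|B|=18

Trace:
|A|·|B| = 3·6 = 18;  |P| = 17
  → cardinalities differ; no bijection possible.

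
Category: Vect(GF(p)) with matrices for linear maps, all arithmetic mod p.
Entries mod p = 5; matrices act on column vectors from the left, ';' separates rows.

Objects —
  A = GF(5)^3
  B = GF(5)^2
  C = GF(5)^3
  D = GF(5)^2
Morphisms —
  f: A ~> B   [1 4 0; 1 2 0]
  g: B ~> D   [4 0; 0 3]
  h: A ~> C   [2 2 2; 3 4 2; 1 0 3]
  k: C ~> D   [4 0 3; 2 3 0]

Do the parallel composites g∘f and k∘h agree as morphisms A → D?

Along f;g (path 1):
  e0=[1,0,0] f~>[1,1] g~>[4,3]
  e1=[0,1,0] f~>[4,2] g~>[1,1]
  e2=[0,0,1] f~>[0,0] g~>[0,0]
  result₁ = [4 1 0; 3 1 0]
Along h;k (path 2):
  e0=[1,0,0] h~>[2,3,1] k~>[1,3]
  e1=[0,1,0] h~>[2,4,0] k~>[3,1]
  e2=[0,0,1] h~>[2,2,3] k~>[2,0]
  result₂ = [1 3 2; 3 1 0]
Equal? NO — does not commute

Answer: DOES NOT COMMUTE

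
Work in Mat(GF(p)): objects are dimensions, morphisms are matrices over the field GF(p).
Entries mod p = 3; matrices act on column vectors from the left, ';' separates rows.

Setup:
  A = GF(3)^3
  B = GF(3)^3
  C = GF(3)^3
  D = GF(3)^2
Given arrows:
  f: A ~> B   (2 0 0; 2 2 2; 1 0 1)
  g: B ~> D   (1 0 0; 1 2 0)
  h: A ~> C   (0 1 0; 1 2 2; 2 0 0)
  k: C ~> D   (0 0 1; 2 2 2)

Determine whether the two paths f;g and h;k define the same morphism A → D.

Answer: DOES NOT COMMUTE

Derivation:
Along f;g (path 1):
  e0=⟨1,0,0⟩ f~>⟨2,2,1⟩ g~>⟨2,0⟩
  e1=⟨0,1,0⟩ f~>⟨0,2,0⟩ g~>⟨0,1⟩
  e2=⟨0,0,1⟩ f~>⟨0,2,1⟩ g~>⟨0,1⟩
  ⟦path⟧₁ = (2 0 0; 0 1 1)
Along h;k (path 2):
  e0=⟨1,0,0⟩ h~>⟨0,1,2⟩ k~>⟨2,0⟩
  e1=⟨0,1,0⟩ h~>⟨1,2,0⟩ k~>⟨0,0⟩
  e2=⟨0,0,1⟩ h~>⟨0,2,0⟩ k~>⟨0,1⟩
  ⟦path⟧₂ = (2 0 0; 0 0 1)
Equal? NO — does not commute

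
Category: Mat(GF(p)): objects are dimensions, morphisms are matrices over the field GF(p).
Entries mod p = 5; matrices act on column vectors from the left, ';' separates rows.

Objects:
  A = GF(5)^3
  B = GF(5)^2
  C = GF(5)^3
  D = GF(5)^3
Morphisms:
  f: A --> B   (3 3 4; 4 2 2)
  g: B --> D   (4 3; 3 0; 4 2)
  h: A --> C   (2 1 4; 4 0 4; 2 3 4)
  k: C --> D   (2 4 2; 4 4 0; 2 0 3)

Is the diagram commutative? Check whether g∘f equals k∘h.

Path 1 = f;g:
  e0=⟨1,0,0⟩ f-->⟨3,4⟩ g-->⟨4,4,0⟩
  e1=⟨0,1,0⟩ f-->⟨3,2⟩ g-->⟨3,4,1⟩
  e2=⟨0,0,1⟩ f-->⟨4,2⟩ g-->⟨2,2,0⟩
  ⟦path⟧₁ = (4 3 2; 4 4 2; 0 1 0)
Path 2 = h;k:
  e0=⟨1,0,0⟩ h-->⟨2,4,2⟩ k-->⟨4,4,0⟩
  e1=⟨0,1,0⟩ h-->⟨1,0,3⟩ k-->⟨3,4,1⟩
  e2=⟨0,0,1⟩ h-->⟨4,4,4⟩ k-->⟨2,2,0⟩
  ⟦path⟧₂ = (4 3 2; 4 4 2; 0 1 0)
Equal? equal; square commutes

Answer: COMMUTES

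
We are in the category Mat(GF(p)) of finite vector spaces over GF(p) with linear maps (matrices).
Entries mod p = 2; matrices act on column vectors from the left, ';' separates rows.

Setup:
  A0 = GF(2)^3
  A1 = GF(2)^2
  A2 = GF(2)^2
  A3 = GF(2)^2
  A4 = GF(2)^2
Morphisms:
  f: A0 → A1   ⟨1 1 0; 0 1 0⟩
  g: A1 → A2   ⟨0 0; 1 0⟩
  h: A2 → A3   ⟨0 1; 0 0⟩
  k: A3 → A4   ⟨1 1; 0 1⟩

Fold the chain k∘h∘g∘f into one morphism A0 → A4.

Answer: ⟨1 1 0; 0 0 0⟩

Trace:
  e0=⟨1,0,0⟩ f→⟨1,0⟩ g→⟨0,1⟩ h→⟨1,0⟩ k→⟨1,0⟩
  e1=⟨0,1,0⟩ f→⟨1,1⟩ g→⟨0,1⟩ h→⟨1,0⟩ k→⟨1,0⟩
  e2=⟨0,0,1⟩ f→⟨0,0⟩ g→⟨0,0⟩ h→⟨0,0⟩ k→⟨0,0⟩
⟦path⟧: ⟨1 1 0; 0 0 0⟩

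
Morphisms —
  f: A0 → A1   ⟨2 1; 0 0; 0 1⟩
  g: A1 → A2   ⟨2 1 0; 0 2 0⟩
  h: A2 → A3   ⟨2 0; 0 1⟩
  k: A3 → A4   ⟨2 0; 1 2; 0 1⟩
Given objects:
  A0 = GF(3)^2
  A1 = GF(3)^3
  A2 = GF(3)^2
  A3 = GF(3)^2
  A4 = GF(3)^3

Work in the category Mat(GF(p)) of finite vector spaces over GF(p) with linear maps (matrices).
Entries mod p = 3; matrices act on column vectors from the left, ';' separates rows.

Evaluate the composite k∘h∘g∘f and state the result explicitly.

  e0=[1,0] f→[2,0,0] g→[1,0] h→[2,0] k→[1,2,0]
  e1=[0,1] f→[1,0,1] g→[2,0] h→[1,0] k→[2,1,0]
⟦path⟧: ⟨1 2; 2 1; 0 0⟩

Answer: ⟨1 2; 2 1; 0 0⟩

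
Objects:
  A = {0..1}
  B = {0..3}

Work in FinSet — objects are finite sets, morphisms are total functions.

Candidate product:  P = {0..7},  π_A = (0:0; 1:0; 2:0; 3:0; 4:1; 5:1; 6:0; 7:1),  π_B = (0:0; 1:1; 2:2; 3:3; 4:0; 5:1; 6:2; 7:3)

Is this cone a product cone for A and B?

|A|·|B| = 2·4 = 8;  |P| = 8
Check the pairing map k ↦ (π_A(k), π_B(k)):
  0 : (0,0)
  1 : (0,1)
  2 : (0,2)
  3 : (0,3)
  4 : (1,0)
  5 : (1,1)
  6 : (0,2)  ✗ repeats pair of k=2
  7 : (1,3)
distinct pairs in image: 7 / 8 needed
  → (0,2) hit at k=2 and k=6

Answer: NOT A VALID PRODUCT — duplicate pair at indices 2,6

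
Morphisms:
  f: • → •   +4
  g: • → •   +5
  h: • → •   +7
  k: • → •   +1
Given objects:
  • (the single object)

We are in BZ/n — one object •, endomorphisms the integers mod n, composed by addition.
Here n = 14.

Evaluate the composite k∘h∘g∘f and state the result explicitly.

  0 +4≡4 +5≡9 +7≡2 +1≡3  (mod 14)
result: +3

Answer: +3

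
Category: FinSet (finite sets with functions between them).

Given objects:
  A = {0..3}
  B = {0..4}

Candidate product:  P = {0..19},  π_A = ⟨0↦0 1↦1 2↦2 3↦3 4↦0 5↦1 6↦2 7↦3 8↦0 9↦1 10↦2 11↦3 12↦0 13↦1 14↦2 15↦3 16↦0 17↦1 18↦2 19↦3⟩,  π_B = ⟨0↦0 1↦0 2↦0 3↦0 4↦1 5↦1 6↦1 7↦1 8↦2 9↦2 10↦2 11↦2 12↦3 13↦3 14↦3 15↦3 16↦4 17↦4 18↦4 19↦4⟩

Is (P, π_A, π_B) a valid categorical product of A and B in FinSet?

Answer: VALID PRODUCT

Derivation:
|A|·|B| = 4·5 = 20;  |P| = 20
Check the pairing map k ↦ (π_A(k), π_B(k)):
  0 ↦ (0,0)
  1 ↦ (1,0)
  2 ↦ (2,0)
  3 ↦ (3,0)
  4 ↦ (0,1)
  5 ↦ (1,1)
  6 ↦ (2,1)
  7 ↦ (3,1)
  8 ↦ (0,2)
  9 ↦ (1,2)
  10 ↦ (2,2)
  11 ↦ (3,2)
  12 ↦ (0,3)
  13 ↦ (1,3)
  14 ↦ (2,3)
  15 ↦ (3,3)
  16 ↦ (0,4)
  17 ↦ (1,4)
  18 ↦ (2,4)
  19 ↦ (3,4)
distinct pairs in image: 20 / 20 needed
  → bijection onto A×B; projections well-typed.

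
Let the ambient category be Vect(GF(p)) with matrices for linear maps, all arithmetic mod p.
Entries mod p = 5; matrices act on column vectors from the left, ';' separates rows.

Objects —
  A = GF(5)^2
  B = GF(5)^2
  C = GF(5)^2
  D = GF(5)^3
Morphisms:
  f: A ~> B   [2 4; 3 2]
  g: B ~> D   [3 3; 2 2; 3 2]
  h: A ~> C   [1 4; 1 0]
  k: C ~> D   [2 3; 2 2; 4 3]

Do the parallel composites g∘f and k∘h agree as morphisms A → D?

Answer: DOES NOT COMMUTE

Trace:
Along f;g (path 1):
  e0=[1,0] f~>[2,3] g~>[0,0,2]
  e1=[0,1] f~>[4,2] g~>[3,2,1]
  ⟦path⟧₁ = [0 3; 0 2; 2 1]
Along h;k (path 2):
  e0=[1,0] h~>[1,1] k~>[0,4,2]
  e1=[0,1] h~>[4,0] k~>[3,3,1]
  ⟦path⟧₂ = [0 3; 4 3; 2 1]
Equal? NO — does not commute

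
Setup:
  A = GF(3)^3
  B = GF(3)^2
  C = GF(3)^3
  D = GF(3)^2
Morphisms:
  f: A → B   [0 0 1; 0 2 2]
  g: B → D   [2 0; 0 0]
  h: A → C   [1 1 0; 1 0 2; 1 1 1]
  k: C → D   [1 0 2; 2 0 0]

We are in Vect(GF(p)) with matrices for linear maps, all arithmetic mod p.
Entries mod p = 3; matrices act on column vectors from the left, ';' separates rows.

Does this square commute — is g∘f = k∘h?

Answer: DOES NOT COMMUTE

Trace:
Along f;g (path 1):
  e0=[1,0,0] f→[0,0] g→[0,0]
  e1=[0,1,0] f→[0,2] g→[0,0]
  e2=[0,0,1] f→[1,2] g→[2,0]
  ⟦path⟧₁ = [0 0 2; 0 0 0]
Along h;k (path 2):
  e0=[1,0,0] h→[1,1,1] k→[0,2]
  e1=[0,1,0] h→[1,0,1] k→[0,2]
  e2=[0,0,1] h→[0,2,1] k→[2,0]
  ⟦path⟧₂ = [0 0 2; 2 2 0]
Equal? distinct morphisms ✗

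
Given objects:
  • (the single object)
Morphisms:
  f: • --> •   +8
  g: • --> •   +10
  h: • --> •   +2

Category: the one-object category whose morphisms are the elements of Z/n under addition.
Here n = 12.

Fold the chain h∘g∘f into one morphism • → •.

Answer: +8

Derivation:
  0 +8≡8 +10≡6 +2≡8  (mod 12)
composite: +8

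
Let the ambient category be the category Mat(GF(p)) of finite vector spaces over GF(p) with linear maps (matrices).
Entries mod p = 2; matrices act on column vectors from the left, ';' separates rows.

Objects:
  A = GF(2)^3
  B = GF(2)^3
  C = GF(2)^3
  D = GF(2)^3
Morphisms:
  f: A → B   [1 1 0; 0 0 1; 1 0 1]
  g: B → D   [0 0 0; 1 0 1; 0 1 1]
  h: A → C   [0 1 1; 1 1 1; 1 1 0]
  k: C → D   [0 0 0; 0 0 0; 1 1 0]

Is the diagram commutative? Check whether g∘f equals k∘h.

Answer: DOES NOT COMMUTE

Derivation:
Path 1 = f;g:
  e0=⟨1,0,0⟩ f→⟨1,0,1⟩ g→⟨0,0,1⟩
  e1=⟨0,1,0⟩ f→⟨1,0,0⟩ g→⟨0,1,0⟩
  e2=⟨0,0,1⟩ f→⟨0,1,1⟩ g→⟨0,1,0⟩
  ⟦path⟧₁ = [0 0 0; 0 1 1; 1 0 0]
Path 2 = h;k:
  e0=⟨1,0,0⟩ h→⟨0,1,1⟩ k→⟨0,0,1⟩
  e1=⟨0,1,0⟩ h→⟨1,1,1⟩ k→⟨0,0,0⟩
  e2=⟨0,0,1⟩ h→⟨1,1,0⟩ k→⟨0,0,0⟩
  ⟦path⟧₂ = [0 0 0; 0 0 0; 1 0 0]
Equal? distinct morphisms ✗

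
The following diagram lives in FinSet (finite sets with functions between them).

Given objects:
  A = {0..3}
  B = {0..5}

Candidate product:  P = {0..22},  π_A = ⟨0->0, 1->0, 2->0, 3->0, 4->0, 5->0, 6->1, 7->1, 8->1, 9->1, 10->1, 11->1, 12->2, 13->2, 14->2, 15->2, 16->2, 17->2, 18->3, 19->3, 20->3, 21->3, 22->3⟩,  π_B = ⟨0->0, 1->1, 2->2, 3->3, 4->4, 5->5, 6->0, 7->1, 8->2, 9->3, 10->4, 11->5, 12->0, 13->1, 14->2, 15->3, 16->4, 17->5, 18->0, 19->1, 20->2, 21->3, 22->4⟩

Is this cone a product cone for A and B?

|A|·|B| = 4·6 = 24;  |P| = 23
  → cardinalities differ; no bijection possible.

Answer: NOT A VALID PRODUCT — |P|=23 ≠ |A|·|B|=24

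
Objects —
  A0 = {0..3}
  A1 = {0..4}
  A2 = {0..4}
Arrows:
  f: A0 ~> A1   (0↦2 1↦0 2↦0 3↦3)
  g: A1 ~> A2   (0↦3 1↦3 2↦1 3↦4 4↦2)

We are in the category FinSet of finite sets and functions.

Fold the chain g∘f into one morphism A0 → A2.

Answer: (0↦1 1↦3 2↦3 3↦4)

Trace:
  0 f~>2 g~>1
  1 f~>0 g~>3
  2 f~>0 g~>3
  3 f~>3 g~>4
result: (0↦1 1↦3 2↦3 3↦4)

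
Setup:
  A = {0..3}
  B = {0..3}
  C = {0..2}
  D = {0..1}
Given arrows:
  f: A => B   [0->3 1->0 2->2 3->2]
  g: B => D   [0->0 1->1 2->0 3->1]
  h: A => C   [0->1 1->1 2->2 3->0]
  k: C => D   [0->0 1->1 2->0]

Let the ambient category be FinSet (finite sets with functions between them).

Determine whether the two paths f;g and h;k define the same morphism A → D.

Along f;g (path 1):
  0 f=>3 g=>1
  1 f=>0 g=>0
  2 f=>2 g=>0
  3 f=>2 g=>0
  result₁ = [0->1 1->0 2->0 3->0]
Along h;k (path 2):
  0 h=>1 k=>1
  1 h=>1 k=>1
  2 h=>2 k=>0
  3 h=>0 k=>0
  result₂ = [0->1 1->1 2->0 3->0]
Equal? differ; not commutative

Answer: DOES NOT COMMUTE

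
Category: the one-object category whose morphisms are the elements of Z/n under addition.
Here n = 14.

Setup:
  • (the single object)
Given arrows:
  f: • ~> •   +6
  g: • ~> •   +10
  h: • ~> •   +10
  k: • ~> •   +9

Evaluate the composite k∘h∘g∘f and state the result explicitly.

  0 +6≡6 +10≡2 +10≡12 +9≡7  (mod 14)
result: +7

Answer: +7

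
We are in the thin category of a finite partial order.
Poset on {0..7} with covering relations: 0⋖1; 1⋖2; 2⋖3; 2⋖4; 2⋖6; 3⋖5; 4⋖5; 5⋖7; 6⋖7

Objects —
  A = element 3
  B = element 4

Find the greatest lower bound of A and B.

Lower bounds of A=3 and B=4: {0,1,2}
  0 ⊑ 2
  1 ⊑ 2
  2 ⊑ 2
glb = 2

Answer: A∧B = 2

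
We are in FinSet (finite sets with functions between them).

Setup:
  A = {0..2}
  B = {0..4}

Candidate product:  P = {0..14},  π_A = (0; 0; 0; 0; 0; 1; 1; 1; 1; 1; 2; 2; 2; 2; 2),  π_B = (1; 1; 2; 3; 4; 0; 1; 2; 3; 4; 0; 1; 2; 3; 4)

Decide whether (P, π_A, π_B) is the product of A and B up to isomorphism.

|A|·|B| = 3·5 = 15;  |P| = 15
Check the pairing map k ↦ (π_A(k), π_B(k)):
  0 -> (0,1)
  1 -> (0,1)  ✗ repeats pair of k=0
  2 -> (0,2)
  3 -> (0,3)
  4 -> (0,4)
  5 -> (1,0)
  6 -> (1,1)
  7 -> (1,2)
  8 -> (1,3)
  9 -> (1,4)
  10 -> (2,0)
  11 -> (2,1)
  12 -> (2,2)
  13 -> (2,3)
  14 -> (2,4)
distinct pairs in image: 14 / 15 needed
  → (0,1) hit at k=0 and k=1

Answer: NOT A VALID PRODUCT — duplicate pair at indices 1,0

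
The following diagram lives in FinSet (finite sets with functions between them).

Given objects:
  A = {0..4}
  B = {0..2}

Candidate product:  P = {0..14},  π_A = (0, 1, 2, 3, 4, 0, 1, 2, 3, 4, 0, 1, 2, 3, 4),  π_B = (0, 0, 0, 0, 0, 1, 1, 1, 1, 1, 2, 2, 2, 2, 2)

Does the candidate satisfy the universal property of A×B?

|A|·|B| = 5·3 = 15;  |P| = 15
Check the pairing map k ↦ (π_A(k), π_B(k)):
  0 ↦ (0,0)
  1 ↦ (1,0)
  2 ↦ (2,0)
  3 ↦ (3,0)
  4 ↦ (4,0)
  5 ↦ (0,1)
  6 ↦ (1,1)
  7 ↦ (2,1)
  8 ↦ (3,1)
  9 ↦ (4,1)
  10 ↦ (0,2)
  11 ↦ (1,2)
  12 ↦ (2,2)
  13 ↦ (3,2)
  14 ↦ (4,2)
distinct pairs in image: 15 / 15 needed
  → bijection onto A×B; projections well-typed.

Answer: VALID PRODUCT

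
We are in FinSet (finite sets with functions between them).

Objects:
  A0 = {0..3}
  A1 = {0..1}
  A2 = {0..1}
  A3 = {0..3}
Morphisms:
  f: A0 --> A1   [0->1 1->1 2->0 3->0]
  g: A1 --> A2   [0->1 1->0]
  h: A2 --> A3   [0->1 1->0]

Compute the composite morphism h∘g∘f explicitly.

  0 f-->1 g-->0 h-->1
  1 f-->1 g-->0 h-->1
  2 f-->0 g-->1 h-->0
  3 f-->0 g-->1 h-->0
result: [0->1 1->1 2->0 3->0]

Answer: [0->1 1->1 2->0 3->0]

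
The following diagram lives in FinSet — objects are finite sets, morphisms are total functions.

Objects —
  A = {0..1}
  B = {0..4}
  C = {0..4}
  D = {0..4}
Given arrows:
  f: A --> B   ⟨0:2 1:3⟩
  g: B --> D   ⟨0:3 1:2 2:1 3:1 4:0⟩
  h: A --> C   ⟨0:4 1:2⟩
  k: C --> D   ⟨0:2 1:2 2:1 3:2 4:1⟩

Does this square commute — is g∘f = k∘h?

1) trace f;g:
  0 f-->2 g-->1
  1 f-->3 g-->1
  result₁ = ⟨0:1 1:1⟩
2) trace h;k:
  0 h-->4 k-->1
  1 h-->2 k-->1
  result₂ = ⟨0:1 1:1⟩
Equal? same morphism ✓

Answer: COMMUTES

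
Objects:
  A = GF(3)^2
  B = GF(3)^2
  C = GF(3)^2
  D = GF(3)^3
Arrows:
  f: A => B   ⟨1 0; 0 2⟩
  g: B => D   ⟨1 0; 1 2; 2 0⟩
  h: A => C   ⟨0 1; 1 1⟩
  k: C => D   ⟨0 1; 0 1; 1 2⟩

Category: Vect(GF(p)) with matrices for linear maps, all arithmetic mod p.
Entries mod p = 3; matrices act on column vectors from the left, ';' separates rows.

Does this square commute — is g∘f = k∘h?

Answer: DOES NOT COMMUTE

Derivation:
1) trace f;g:
  e0=⟨1,0⟩ f=>⟨1,0⟩ g=>⟨1,1,2⟩
  e1=⟨0,1⟩ f=>⟨0,2⟩ g=>⟨0,1,0⟩
  result₁ = ⟨1 0; 1 1; 2 0⟩
2) trace h;k:
  e0=⟨1,0⟩ h=>⟨0,1⟩ k=>⟨1,1,2⟩
  e1=⟨0,1⟩ h=>⟨1,1⟩ k=>⟨1,1,0⟩
  result₂ = ⟨1 1; 1 1; 2 0⟩
Equal? differ; not commutative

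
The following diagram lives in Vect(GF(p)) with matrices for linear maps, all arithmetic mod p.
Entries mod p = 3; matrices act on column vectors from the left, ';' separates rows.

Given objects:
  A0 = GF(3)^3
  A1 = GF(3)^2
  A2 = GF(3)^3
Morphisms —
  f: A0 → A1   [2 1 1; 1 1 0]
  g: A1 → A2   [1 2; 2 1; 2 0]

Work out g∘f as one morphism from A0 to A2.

Answer: [1 0 1; 2 0 2; 1 2 2]

Work:
  e0=[1,0,0] f→[2,1] g→[1,2,1]
  e1=[0,1,0] f→[1,1] g→[0,0,2]
  e2=[0,0,1] f→[1,0] g→[1,2,2]
⟦path⟧: [1 0 1; 2 0 2; 1 2 2]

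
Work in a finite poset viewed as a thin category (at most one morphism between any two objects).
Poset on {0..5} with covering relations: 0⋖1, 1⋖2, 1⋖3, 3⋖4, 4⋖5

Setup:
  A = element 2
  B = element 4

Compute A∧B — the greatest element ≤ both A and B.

Answer: A∧B = 1

Trace:
Common predecessors of 2,4: {0,1}
  0 ≤ 1
  1 ≤ 1
glb = 1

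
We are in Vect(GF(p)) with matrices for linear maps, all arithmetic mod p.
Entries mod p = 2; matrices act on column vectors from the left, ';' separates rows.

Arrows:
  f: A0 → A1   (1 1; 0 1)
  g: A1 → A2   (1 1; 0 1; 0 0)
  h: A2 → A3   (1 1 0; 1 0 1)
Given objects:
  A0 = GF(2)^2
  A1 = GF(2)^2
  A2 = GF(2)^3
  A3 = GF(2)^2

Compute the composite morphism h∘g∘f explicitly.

  e0=⟨1,0⟩ f→⟨1,0⟩ g→⟨1,0,0⟩ h→⟨1,1⟩
  e1=⟨0,1⟩ f→⟨1,1⟩ g→⟨0,1,0⟩ h→⟨1,0⟩
composite: (1 1; 1 0)

Answer: (1 1; 1 0)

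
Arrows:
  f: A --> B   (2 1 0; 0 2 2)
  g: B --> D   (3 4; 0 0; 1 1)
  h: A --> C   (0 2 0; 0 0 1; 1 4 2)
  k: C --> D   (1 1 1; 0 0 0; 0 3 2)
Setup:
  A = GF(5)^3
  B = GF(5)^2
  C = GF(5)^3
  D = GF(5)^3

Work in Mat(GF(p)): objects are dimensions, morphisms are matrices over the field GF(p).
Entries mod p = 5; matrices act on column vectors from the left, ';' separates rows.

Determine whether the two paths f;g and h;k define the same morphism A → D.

Along f;g (path 1):
  e0=⟨1,0,0⟩ f-->⟨2,0⟩ g-->⟨1,0,2⟩
  e1=⟨0,1,0⟩ f-->⟨1,2⟩ g-->⟨1,0,3⟩
  e2=⟨0,0,1⟩ f-->⟨0,2⟩ g-->⟨3,0,2⟩
  ⟦path⟧₁ = (1 1 3; 0 0 0; 2 3 2)
Along h;k (path 2):
  e0=⟨1,0,0⟩ h-->⟨0,0,1⟩ k-->⟨1,0,2⟩
  e1=⟨0,1,0⟩ h-->⟨2,0,4⟩ k-->⟨1,0,3⟩
  e2=⟨0,0,1⟩ h-->⟨0,1,2⟩ k-->⟨3,0,2⟩
  ⟦path⟧₂ = (1 1 3; 0 0 0; 2 3 2)
Equal? equal; square commutes

Answer: COMMUTES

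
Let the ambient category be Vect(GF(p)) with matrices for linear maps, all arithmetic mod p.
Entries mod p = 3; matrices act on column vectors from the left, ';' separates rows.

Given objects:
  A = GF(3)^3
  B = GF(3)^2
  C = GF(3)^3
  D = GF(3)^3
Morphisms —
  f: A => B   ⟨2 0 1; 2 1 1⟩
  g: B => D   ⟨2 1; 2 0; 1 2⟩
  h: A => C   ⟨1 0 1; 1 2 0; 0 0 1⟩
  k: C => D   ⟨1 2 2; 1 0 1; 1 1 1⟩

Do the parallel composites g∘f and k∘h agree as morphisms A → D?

Answer: DOES NOT COMMUTE

Trace:
Path 1 = f;g:
  e0=⟨1,0,0⟩ f=>⟨2,2⟩ g=>⟨0,1,0⟩
  e1=⟨0,1,0⟩ f=>⟨0,1⟩ g=>⟨1,0,2⟩
  e2=⟨0,0,1⟩ f=>⟨1,1⟩ g=>⟨0,2,0⟩
  ⟦path⟧₁ = ⟨0 1 0; 1 0 2; 0 2 0⟩
Path 2 = h;k:
  e0=⟨1,0,0⟩ h=>⟨1,1,0⟩ k=>⟨0,1,2⟩
  e1=⟨0,1,0⟩ h=>⟨0,2,0⟩ k=>⟨1,0,2⟩
  e2=⟨0,0,1⟩ h=>⟨1,0,1⟩ k=>⟨0,2,2⟩
  ⟦path⟧₂ = ⟨0 1 0; 1 0 2; 2 2 2⟩
Equal? NO — does not commute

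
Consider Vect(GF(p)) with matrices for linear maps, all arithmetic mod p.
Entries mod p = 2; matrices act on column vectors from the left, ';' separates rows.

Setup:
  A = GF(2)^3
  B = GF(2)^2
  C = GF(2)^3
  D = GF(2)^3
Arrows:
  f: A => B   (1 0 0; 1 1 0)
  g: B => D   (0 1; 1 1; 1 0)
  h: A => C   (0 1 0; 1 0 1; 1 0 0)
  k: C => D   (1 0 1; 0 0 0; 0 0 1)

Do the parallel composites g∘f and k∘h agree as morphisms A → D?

Answer: DOES NOT COMMUTE

Trace:
Path 1 = f;g:
  e0=⟨1,0,0⟩ f=>⟨1,1⟩ g=>⟨1,0,1⟩
  e1=⟨0,1,0⟩ f=>⟨0,1⟩ g=>⟨1,1,0⟩
  e2=⟨0,0,1⟩ f=>⟨0,0⟩ g=>⟨0,0,0⟩
  composite₁ = (1 1 0; 0 1 0; 1 0 0)
Path 2 = h;k:
  e0=⟨1,0,0⟩ h=>⟨0,1,1⟩ k=>⟨1,0,1⟩
  e1=⟨0,1,0⟩ h=>⟨1,0,0⟩ k=>⟨1,0,0⟩
  e2=⟨0,0,1⟩ h=>⟨0,1,0⟩ k=>⟨0,0,0⟩
  composite₂ = (1 1 0; 0 0 0; 1 0 0)
Equal? NO — does not commute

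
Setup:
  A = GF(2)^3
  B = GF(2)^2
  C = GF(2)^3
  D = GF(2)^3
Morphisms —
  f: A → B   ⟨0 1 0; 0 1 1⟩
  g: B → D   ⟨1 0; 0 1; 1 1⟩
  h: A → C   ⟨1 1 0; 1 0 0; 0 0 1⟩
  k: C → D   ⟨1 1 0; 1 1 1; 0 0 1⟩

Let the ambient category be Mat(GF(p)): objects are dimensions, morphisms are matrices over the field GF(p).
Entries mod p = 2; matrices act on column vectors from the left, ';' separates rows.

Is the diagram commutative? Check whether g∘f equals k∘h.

Along f;g (path 1):
  e0=(1,0,0) f→(0,0) g→(0,0,0)
  e1=(0,1,0) f→(1,1) g→(1,1,0)
  e2=(0,0,1) f→(0,1) g→(0,1,1)
  ⟦path⟧₁ = ⟨0 1 0; 0 1 1; 0 0 1⟩
Along h;k (path 2):
  e0=(1,0,0) h→(1,1,0) k→(0,0,0)
  e1=(0,1,0) h→(1,0,0) k→(1,1,0)
  e2=(0,0,1) h→(0,0,1) k→(0,1,1)
  ⟦path⟧₂ = ⟨0 1 0; 0 1 1; 0 0 1⟩
Equal? equal; square commutes

Answer: COMMUTES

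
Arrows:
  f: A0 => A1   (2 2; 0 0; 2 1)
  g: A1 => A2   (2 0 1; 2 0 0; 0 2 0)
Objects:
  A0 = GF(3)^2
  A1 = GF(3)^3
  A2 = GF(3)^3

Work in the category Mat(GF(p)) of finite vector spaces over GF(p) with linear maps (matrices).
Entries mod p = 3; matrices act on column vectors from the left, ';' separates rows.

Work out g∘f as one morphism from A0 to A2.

  e0=(1,0) f=>(2,0,2) g=>(0,1,0)
  e1=(0,1) f=>(2,0,1) g=>(2,1,0)
result: (0 2; 1 1; 0 0)

Answer: (0 2; 1 1; 0 0)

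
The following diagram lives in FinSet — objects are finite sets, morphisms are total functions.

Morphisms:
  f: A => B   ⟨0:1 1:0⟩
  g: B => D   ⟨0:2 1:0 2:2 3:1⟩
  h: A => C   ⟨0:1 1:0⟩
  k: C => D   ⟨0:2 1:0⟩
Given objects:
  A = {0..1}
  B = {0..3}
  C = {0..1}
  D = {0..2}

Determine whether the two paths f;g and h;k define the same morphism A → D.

Answer: COMMUTES

Trace:
1) trace f;g:
  0 f=>1 g=>0
  1 f=>0 g=>2
  composite₁ = ⟨0:0 1:2⟩
2) trace h;k:
  0 h=>1 k=>0
  1 h=>0 k=>2
  composite₂ = ⟨0:0 1:2⟩
Equal? equal; square commutes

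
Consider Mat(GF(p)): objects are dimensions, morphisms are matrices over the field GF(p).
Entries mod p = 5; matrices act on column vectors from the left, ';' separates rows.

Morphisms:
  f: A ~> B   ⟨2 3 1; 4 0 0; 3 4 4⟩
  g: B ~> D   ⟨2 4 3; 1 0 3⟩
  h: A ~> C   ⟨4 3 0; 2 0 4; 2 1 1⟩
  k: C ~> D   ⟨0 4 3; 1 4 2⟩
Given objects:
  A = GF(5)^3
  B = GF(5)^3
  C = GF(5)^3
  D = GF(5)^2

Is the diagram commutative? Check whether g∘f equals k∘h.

1) trace f;g:
  e0=(1,0,0) f~>(2,4,3) g~>(4,1)
  e1=(0,1,0) f~>(3,0,4) g~>(3,0)
  e2=(0,0,1) f~>(1,0,4) g~>(4,3)
  composite₁ = ⟨4 3 4; 1 0 3⟩
2) trace h;k:
  e0=(1,0,0) h~>(4,2,2) k~>(4,1)
  e1=(0,1,0) h~>(3,0,1) k~>(3,0)
  e2=(0,0,1) h~>(0,4,1) k~>(4,3)
  composite₂ = ⟨4 3 4; 1 0 3⟩
Equal? YES — commutes

Answer: COMMUTES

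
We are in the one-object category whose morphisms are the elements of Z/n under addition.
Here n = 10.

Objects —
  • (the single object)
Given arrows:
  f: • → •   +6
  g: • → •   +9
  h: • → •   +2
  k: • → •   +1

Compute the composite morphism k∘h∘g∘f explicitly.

Answer: +8

Work:
  0 +6≡6 +9≡5 +2≡7 +1≡8  (mod 10)
⟦path⟧: +8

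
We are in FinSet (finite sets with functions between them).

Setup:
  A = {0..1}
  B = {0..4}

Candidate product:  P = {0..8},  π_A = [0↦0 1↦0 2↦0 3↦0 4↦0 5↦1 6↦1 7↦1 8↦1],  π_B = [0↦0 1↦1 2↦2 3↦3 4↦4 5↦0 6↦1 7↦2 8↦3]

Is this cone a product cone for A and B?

Answer: NOT A VALID PRODUCT — |P|=9 ≠ |A|·|B|=10

Derivation:
|A|·|B| = 2·5 = 10;  |P| = 9
  → cardinalities differ; no bijection possible.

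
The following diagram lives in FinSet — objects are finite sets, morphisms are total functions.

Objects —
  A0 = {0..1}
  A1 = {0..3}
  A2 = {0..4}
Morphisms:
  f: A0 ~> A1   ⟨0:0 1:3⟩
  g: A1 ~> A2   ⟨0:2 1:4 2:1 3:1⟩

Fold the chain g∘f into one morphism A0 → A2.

  0 f~>0 g~>2
  1 f~>3 g~>1
composite: ⟨0:2 1:1⟩

Answer: ⟨0:2 1:1⟩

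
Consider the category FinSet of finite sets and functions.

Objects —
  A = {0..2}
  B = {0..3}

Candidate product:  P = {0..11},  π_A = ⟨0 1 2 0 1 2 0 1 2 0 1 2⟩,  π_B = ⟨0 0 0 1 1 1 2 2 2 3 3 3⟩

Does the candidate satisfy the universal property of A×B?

Answer: VALID PRODUCT

Derivation:
|A|·|B| = 3·4 = 12;  |P| = 12
Check the pairing map k ↦ (π_A(k), π_B(k)):
  0 : (0,0)
  1 : (1,0)
  2 : (2,0)
  3 : (0,1)
  4 : (1,1)
  5 : (2,1)
  6 : (0,2)
  7 : (1,2)
  8 : (2,2)
  9 : (0,3)
  10 : (1,3)
  11 : (2,3)
distinct pairs in image: 12 / 12 needed
  → bijection onto A×B; projections well-typed.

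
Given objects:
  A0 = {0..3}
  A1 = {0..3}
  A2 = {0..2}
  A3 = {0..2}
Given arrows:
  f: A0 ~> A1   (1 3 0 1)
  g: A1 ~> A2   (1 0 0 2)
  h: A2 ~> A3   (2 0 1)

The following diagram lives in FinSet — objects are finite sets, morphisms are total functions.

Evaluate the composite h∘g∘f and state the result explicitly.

  0 f~>1 g~>0 h~>2
  1 f~>3 g~>2 h~>1
  2 f~>0 g~>1 h~>0
  3 f~>1 g~>0 h~>2
result: (2 1 0 2)

Answer: (2 1 0 2)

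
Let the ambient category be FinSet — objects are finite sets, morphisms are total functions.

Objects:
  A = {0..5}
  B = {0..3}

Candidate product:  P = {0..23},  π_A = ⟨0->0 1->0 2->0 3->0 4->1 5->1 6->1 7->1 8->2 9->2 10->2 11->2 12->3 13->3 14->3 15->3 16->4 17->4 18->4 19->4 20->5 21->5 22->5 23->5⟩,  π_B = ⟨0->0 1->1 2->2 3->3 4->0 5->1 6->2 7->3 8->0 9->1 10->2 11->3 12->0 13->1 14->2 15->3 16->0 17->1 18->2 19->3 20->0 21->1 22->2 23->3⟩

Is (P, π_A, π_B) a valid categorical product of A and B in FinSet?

|A|·|B| = 6·4 = 24;  |P| = 24
Check the pairing map k ↦ (π_A(k), π_B(k)):
  0 -> (0,0)
  1 -> (0,1)
  2 -> (0,2)
  3 -> (0,3)
  4 -> (1,0)
  5 -> (1,1)
  6 -> (1,2)
  7 -> (1,3)
  8 -> (2,0)
  9 -> (2,1)
  10 -> (2,2)
  11 -> (2,3)
  12 -> (3,0)
  13 -> (3,1)
  14 -> (3,2)
  15 -> (3,3)
  16 -> (4,0)
  17 -> (4,1)
  18 -> (4,2)
  19 -> (4,3)
  20 -> (5,0)
  21 -> (5,1)
  22 -> (5,2)
  23 -> (5,3)
distinct pairs in image: 24 / 24 needed
  → bijection onto A×B; projections well-typed.

Answer: VALID PRODUCT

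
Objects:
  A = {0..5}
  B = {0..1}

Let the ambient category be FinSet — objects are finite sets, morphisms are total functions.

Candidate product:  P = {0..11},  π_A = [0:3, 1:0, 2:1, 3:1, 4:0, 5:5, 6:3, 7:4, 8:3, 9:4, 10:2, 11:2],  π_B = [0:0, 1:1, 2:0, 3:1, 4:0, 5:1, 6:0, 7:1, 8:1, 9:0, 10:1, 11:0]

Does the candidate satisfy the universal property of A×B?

|A|·|B| = 6·2 = 12;  |P| = 12
Check the pairing map k ↦ (π_A(k), π_B(k)):
  0 : (3,0)
  1 : (0,1)
  2 : (1,0)
  3 : (1,1)
  4 : (0,0)
  5 : (5,1)
  6 : (3,0)  ✗ repeats pair of k=0
  7 : (4,1)
  8 : (3,1)
  9 : (4,0)
  10 : (2,1)
  11 : (2,0)
distinct pairs in image: 11 / 12 needed
  → (3,0) hit at k=0 and k=6

Answer: NOT A VALID PRODUCT — duplicate pair at indices 0,6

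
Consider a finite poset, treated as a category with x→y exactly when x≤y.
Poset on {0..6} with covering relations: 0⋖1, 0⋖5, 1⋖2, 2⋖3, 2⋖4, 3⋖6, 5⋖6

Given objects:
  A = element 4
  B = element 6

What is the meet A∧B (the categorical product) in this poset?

Answer: A∧B = 2

Work:
Common predecessors of 4,6: {0,1,2}
  0 ⊑ 2
  1 ⊑ 2
  2 ⊑ 2
glb = 2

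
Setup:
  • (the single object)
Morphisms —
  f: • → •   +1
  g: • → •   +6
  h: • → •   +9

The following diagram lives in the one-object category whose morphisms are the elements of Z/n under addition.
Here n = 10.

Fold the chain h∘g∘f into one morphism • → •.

  0 +1≡1 +6≡7 +9≡6  (mod 10)
result: +6

Answer: +6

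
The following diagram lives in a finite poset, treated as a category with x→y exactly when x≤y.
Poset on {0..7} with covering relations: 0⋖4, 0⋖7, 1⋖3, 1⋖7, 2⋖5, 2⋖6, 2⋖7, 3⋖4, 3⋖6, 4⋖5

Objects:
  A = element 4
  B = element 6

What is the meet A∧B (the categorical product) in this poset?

Answer: A∧B = 3

Work:
{x : x<=A ∧ x<=B} = {1,3}  (A=4, B=6)
  1 <= 3
  3 <= 3
glb = 3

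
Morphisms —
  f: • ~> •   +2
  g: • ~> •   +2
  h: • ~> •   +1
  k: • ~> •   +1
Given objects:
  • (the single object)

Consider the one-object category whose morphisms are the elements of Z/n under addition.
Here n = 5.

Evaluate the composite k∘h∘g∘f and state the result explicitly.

Answer: +1

Work:
  0 +2≡2 +2≡4 +1≡0 +1≡1  (mod 5)
composite: +1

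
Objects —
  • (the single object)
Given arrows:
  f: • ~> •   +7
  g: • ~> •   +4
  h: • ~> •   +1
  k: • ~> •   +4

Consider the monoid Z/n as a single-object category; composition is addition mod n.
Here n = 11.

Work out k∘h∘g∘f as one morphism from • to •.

  0 +7≡7 +4≡0 +1≡1 +4≡5  (mod 11)
composite: +5

Answer: +5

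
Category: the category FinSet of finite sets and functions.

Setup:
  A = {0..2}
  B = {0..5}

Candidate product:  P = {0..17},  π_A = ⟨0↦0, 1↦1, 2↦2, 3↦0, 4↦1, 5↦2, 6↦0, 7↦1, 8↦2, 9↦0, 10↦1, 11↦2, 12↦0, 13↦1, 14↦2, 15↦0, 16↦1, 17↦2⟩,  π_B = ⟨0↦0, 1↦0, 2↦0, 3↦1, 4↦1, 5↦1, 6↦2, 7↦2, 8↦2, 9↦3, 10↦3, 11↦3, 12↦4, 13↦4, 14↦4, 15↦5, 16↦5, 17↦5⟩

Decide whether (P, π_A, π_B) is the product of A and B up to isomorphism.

|A|·|B| = 3·6 = 18;  |P| = 18
Check the pairing map k ↦ (π_A(k), π_B(k)):
  0 ↦ (0,0)
  1 ↦ (1,0)
  2 ↦ (2,0)
  3 ↦ (0,1)
  4 ↦ (1,1)
  5 ↦ (2,1)
  6 ↦ (0,2)
  7 ↦ (1,2)
  8 ↦ (2,2)
  9 ↦ (0,3)
  10 ↦ (1,3)
  11 ↦ (2,3)
  12 ↦ (0,4)
  13 ↦ (1,4)
  14 ↦ (2,4)
  15 ↦ (0,5)
  16 ↦ (1,5)
  17 ↦ (2,5)
distinct pairs in image: 18 / 18 needed
  → bijection onto A×B; projections well-typed.

Answer: VALID PRODUCT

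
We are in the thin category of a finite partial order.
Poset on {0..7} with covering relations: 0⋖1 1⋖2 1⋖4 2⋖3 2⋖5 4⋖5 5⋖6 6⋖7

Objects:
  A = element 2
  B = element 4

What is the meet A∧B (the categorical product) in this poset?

Answer: A∧B = 1

Work:
Common predecessors of 2,4: {0,1}
  0 ⊑ 1
  1 ⊑ 1
glb = 1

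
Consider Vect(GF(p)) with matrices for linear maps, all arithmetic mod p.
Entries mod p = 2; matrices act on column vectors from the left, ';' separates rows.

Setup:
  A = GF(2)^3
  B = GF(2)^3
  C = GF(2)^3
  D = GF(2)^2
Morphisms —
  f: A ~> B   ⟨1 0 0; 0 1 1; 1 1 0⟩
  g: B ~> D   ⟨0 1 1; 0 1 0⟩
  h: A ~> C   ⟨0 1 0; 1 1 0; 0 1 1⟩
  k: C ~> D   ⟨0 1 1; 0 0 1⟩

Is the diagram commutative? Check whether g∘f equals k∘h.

1) trace f;g:
  e0=[1,0,0] f~>[1,0,1] g~>[1,0]
  e1=[0,1,0] f~>[0,1,1] g~>[0,1]
  e2=[0,0,1] f~>[0,1,0] g~>[1,1]
  result₁ = ⟨1 0 1; 0 1 1⟩
2) trace h;k:
  e0=[1,0,0] h~>[0,1,0] k~>[1,0]
  e1=[0,1,0] h~>[1,1,1] k~>[0,1]
  e2=[0,0,1] h~>[0,0,1] k~>[1,1]
  result₂ = ⟨1 0 1; 0 1 1⟩
Equal? YES — commutes

Answer: COMMUTES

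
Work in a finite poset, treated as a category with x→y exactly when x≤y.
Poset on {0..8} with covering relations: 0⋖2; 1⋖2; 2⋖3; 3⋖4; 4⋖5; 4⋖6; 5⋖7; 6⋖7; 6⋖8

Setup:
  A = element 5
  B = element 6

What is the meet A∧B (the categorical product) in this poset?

Lower bounds of A=5 and B=6: {0,1,2,3,4}
  0 <= 4
  1 <= 4
  2 <= 4
  3 <= 4
  4 <= 4
glb = 4

Answer: A∧B = 4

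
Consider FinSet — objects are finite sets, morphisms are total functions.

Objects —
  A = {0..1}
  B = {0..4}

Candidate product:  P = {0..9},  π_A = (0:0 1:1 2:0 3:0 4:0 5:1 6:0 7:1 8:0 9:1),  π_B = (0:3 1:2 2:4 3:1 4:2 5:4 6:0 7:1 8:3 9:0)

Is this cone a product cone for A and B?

|A|·|B| = 2·5 = 10;  |P| = 10
Check the pairing map k ↦ (π_A(k), π_B(k)):
  0 : (0,3)
  1 : (1,2)
  2 : (0,4)
  3 : (0,1)
  4 : (0,2)
  5 : (1,4)
  6 : (0,0)
  7 : (1,1)
  8 : (0,3)  ✗ repeats pair of k=0
  9 : (1,0)
distinct pairs in image: 9 / 10 needed
  → (0,3) hit at k=0 and k=8

Answer: NOT A VALID PRODUCT — duplicate pair at indices 0,8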